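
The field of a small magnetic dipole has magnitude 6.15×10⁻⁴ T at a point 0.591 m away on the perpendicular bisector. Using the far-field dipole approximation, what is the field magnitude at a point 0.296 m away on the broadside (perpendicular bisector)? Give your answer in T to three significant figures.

B ≈ 0.00490 T

Dipole fields scale as 1/r³ in the far field; the geometry is the same at both points.
B₂ = B₁ · (r₁/r₂)³ = 6.15×10⁻⁴ · (0.591/0.296)³.
(r₁/r₂)³ = (1.997)³ = 7.96.
B₂ ≈ 0.004895 T.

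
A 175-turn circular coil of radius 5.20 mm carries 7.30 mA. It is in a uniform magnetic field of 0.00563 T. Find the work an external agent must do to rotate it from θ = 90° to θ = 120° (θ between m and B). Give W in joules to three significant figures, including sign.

W ≈ 3.05×10⁻⁷ J

m = NIA = NIπa² = 175·(0.00730)·π·(0.00520)² = 1.085×10⁻⁴ A·m².
W_ext = ΔU = −mB cosθ₂ + mB cosθ₁ = mB(cosθ₁ − cosθ₂).
W = (1.085×10⁻⁴)(0.00563)·(cos90° − cos120°) = (6.109×10⁻⁷)·(+0.5000) = 3.054×10⁻⁷ J.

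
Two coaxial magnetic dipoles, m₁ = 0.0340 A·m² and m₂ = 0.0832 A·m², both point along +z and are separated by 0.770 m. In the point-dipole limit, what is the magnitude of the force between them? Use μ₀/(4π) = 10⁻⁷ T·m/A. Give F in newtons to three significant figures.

On-axis B of dipole 1: B = (μ₀/4π)·2m₁/r³. Force on dipole 2: F = m₂·dB/dr.
dB/dr = −(μ₀/4π)·6m₁/r⁴, so |F| = (μ₀/4π)·6m₁m₂/r⁴.
F = 6(10⁻⁷)(0.0340)(0.0832)/(0.770)⁴ = 4.828×10⁻⁹ N.

F ≈ 4.83×10⁻⁹ N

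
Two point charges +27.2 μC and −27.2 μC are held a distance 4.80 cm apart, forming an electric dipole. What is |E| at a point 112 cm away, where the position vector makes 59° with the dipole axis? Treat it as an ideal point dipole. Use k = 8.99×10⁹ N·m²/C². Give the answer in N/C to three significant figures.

E ≈ 1.12×10⁴ N/C

Dipole moment p = qd = (2.72×10⁻⁵ C)(0.0480 m) = 1.306×10⁻⁶ C·m.
At angle θ the dipole field magnitude is E = (kp/r³)·√(1 + 3cos²θ).
kp/r³ = (8.99×10⁹)(1.306×10⁻⁶) / (1.12)³ = 8357 N/C.
√(1 + 3cos²59°) = √(1 + 3·0.2653) = √1.7958 ≈ 1.3401.
E ≈ 8357 × 1.340 = 1.120×10⁴ N/C.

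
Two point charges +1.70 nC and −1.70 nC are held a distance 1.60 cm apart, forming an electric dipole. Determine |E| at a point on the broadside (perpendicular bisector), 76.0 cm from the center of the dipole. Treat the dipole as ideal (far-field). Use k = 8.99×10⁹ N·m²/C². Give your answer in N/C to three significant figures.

Dipole moment p = qd = (1.70×10⁻⁹ C)(0.0160 m) = 2.72×10⁻¹¹ C·m.
On the perpendicular bisector E = kp/r³ (half the axial value at the same distance).
E = (8.99×10⁹)(2.72×10⁻¹¹) / (0.760)³ = 0.5570 N/C.

E ≈ 0.557 N/C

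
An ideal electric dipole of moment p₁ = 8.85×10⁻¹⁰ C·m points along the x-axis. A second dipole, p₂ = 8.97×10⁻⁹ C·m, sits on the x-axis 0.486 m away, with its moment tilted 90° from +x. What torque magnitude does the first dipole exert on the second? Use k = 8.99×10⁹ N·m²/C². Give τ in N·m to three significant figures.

τ ≈ 1.24×10⁻⁶ N·m

The second dipole sits on the axis of the first, so the field there is axial: E₁ = 2kp₁/r³ along +x.
E₁ = 2(8.99×10⁹)(8.85×10⁻¹⁰)/(0.486)³ = 138.6 N/C.
Torque on the second dipole: τ = p₂ E₁ sinθ.
τ = (8.97×10⁻⁹)(138.6)·sin90° = 1.243×10⁻⁶ N·m.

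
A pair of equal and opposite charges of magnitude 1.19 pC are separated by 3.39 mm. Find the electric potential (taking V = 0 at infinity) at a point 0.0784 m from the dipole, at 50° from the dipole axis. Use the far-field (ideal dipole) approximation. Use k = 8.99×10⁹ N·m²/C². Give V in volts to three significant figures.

Dipole moment p = qd = (1.19×10⁻¹² C)(0.00339 m) = 4.034×10⁻¹⁵ C·m.
The dipole potential is V = kp cosθ / r².
V = (8.99×10⁹)(4.034×10⁻¹⁵)·cos50° / (0.0784)² = 0.003793 V.

V ≈ 0.00379 V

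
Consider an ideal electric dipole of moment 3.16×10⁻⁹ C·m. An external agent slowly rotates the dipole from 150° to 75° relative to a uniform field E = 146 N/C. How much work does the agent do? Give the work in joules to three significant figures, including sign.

W_ext = ΔU = U(θ₂) − U(θ₁) = −pE cosθ₂ − (−pE cosθ₁) = pE(cosθ₁ − cosθ₂).
W = (3.16×10⁻⁹)(146)·(cos150° − cos75°) = (4.614×10⁻⁷)·(-1.1248) = -5.190×10⁻⁷ J.

W ≈ -5.19×10⁻⁷ J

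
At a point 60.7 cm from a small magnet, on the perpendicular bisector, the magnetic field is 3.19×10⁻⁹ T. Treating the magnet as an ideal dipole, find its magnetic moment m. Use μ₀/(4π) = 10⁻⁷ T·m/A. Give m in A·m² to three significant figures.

m ≈ 0.00713 A·m²

In the equatorial plane B = (μ₀/4π)·m/r³, so m = Br³·4π/(μ₀).
m = (3.19×10⁻⁹)·(0.607)³ / (10⁻⁷) = 0.007134 A·m².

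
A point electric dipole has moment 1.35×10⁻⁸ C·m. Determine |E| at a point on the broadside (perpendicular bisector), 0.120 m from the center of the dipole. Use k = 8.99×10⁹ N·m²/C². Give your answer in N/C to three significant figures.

E ≈ 7.02×10⁴ N/C

In the equatorial plane E = kp/r³.
E = (8.99×10⁹)(1.35×10⁻⁸) / (0.120)³ = 7.023×10⁴ N/C.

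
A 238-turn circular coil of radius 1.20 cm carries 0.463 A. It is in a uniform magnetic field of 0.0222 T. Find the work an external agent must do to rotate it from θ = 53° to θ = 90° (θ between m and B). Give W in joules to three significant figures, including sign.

W ≈ 6.66×10⁻⁴ J

m = NIA = NIπa² = 238·(0.463)·π·(0.0120)² = 0.04985 A·m².
W_ext = ΔU = −mB cosθ₂ + mB cosθ₁ = mB(cosθ₁ − cosθ₂).
W = (0.04985)(0.0222)·(cos53° − cos90°) = (0.001107)·(+0.6018) = 6.660×10⁻⁴ J.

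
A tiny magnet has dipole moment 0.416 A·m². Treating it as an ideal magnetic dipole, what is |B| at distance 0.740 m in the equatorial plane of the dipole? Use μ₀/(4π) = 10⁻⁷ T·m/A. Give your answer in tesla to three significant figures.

B ≈ 1.03×10⁻⁷ T

In the equatorial plane B = (μ₀/4π)·m/r³ (half the axial value).
B = (10⁻⁷)·(0.416) / (0.740)³ = 1.027×10⁻⁷ T.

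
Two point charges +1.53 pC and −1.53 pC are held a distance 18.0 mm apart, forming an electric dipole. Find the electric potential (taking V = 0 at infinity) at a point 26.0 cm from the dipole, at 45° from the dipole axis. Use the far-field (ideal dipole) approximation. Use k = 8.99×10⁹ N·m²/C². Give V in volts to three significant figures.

V ≈ 0.00259 V

Dipole moment p = qd = (1.53×10⁻¹² C)(0.0180 m) = 2.754×10⁻¹⁴ C·m.
The dipole potential is V = kp cosθ / r².
V = (8.99×10⁹)(2.754×10⁻¹⁴)·cos45° / (0.260)² = 0.002590 V.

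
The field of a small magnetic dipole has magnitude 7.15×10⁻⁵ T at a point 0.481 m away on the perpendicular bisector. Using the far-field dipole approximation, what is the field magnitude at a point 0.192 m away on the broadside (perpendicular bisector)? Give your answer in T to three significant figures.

B ≈ 0.00112 T

Dipole fields scale as 1/r³ in the far field; the geometry is the same at both points.
B₂ = B₁ · (r₁/r₂)³ = 7.15×10⁻⁵ · (0.481/0.192)³.
(r₁/r₂)³ = (2.505)³ = 15.72.
B₂ ≈ 0.001124 T.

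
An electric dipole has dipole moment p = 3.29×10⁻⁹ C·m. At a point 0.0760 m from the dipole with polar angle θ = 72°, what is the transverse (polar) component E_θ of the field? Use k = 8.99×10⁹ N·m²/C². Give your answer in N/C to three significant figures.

For a dipole, E_θ = (kp sinθ)/r³.
kp/r³ = (8.99×10⁹)(3.29×10⁻⁹)/(0.0760)³ = 6.738×10⁴ N/C.
E_θ = 6.738×10⁴·sin72° = 6.408×10⁴ N/C.

E_θ ≈ 6.41×10⁴ N/C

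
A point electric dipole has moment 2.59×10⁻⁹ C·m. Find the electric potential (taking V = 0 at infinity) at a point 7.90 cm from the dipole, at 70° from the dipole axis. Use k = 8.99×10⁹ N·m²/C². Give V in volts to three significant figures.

V ≈ 1280 V

The dipole potential is V = kp cosθ / r².
V = (8.99×10⁹)(2.59×10⁻⁹)·cos70° / (0.0790)² = 1276 V.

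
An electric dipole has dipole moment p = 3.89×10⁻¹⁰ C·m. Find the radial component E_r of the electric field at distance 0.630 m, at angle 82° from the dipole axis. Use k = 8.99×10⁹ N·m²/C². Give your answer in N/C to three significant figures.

E_r ≈ 3.89 N/C

For a dipole, E_r = (2kp cosθ)/r³.
kp/r³ = (8.99×10⁹)(3.89×10⁻¹⁰)/(0.630)³ = 13.99 N/C.
E_r = 2·13.99·cos82° = 3.893 N/C.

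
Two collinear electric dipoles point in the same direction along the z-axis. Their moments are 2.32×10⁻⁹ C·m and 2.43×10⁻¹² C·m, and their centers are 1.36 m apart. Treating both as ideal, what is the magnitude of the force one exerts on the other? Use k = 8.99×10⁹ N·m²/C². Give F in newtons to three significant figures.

F ≈ 8.89×10⁻¹¹ N

On-axis field of dipole 1 at distance r: E = 2kp₁/r³. Force on dipole 2 is F = p₂·dE/dr (gradient along axis).
dE/dr = −6kp₁/r⁴, so |F| = 6kp₁p₂/r⁴ (attractive for aligned moments).
F = 6(8.99×10⁹)(2.32×10⁻⁹)(2.43×10⁻¹²)/(1.36)⁴ = 8.889×10⁻¹¹ N.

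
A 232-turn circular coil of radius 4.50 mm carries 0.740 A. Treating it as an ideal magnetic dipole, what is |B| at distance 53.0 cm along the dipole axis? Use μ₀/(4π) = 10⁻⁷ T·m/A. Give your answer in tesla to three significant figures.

B ≈ 1.47×10⁻⁸ T

m = NIA = NIπa² = 232·(0.740)·π·(0.00450)² = 0.01092 A·m².
On axis B = (μ₀/4π)·2m/r³.
B = 2·(10⁻⁷)·(0.01092) / (0.530)³ = 1.467×10⁻⁸ T.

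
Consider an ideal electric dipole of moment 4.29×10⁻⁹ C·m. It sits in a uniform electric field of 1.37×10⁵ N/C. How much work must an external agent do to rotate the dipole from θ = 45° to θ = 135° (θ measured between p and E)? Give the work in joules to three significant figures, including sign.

W ≈ 8.31×10⁻⁴ J

W_ext = ΔU = U(θ₂) − U(θ₁) = −pE cosθ₂ − (−pE cosθ₁) = pE(cosθ₁ − cosθ₂).
W = (4.29×10⁻⁹)(1.37×10⁵)·(cos45° − cos135°) = (5.877×10⁻⁴)·(+1.4142) = 8.312×10⁻⁴ J.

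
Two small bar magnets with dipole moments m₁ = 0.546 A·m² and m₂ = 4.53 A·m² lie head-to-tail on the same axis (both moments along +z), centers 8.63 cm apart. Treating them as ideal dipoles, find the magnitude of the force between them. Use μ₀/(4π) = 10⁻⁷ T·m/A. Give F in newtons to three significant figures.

On-axis B of dipole 1: B = (μ₀/4π)·2m₁/r³. Force on dipole 2: F = m₂·dB/dr.
dB/dr = −(μ₀/4π)·6m₁/r⁴, so |F| = (μ₀/4π)·6m₁m₂/r⁴.
F = 6(10⁻⁷)(0.546)(4.53)/(0.0863)⁴ = 0.02675 N.

F ≈ 0.0268 N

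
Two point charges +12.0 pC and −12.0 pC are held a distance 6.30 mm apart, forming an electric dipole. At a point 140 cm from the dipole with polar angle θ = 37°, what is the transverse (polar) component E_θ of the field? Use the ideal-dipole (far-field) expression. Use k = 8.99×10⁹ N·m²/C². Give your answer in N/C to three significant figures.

Dipole moment p = qd = (1.20×10⁻¹¹ C)(0.00630 m) = 7.56×10⁻¹⁴ C·m.
For a dipole, E_θ = (kp sinθ)/r³.
kp/r³ = (8.99×10⁹)(7.56×10⁻¹⁴)/(1.40)³ = 2.477×10⁻⁴ N/C.
E_θ = 2.477×10⁻⁴·sin37° = 1.491×10⁻⁴ N/C.

E_θ ≈ 1.49×10⁻⁴ N/C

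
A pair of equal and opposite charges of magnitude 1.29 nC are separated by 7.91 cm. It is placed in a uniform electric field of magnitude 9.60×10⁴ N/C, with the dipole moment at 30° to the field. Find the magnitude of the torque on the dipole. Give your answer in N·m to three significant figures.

τ ≈ 4.90×10⁻⁶ N·m

Dipole moment p = qd = (1.29×10⁻⁹ C)(0.0791 m) = 1.02×10⁻¹⁰ C·m.
Torque on an electric dipole: τ = pE sinθ.
τ = (1.02×10⁻¹⁰)(9.60×10⁴)·sin30° = 4.896×10⁻⁶ N·m.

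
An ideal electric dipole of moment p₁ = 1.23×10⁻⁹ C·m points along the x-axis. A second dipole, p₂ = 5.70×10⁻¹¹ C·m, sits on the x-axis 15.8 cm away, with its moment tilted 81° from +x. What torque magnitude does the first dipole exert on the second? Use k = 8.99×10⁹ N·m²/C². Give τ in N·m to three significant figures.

The second dipole sits on the axis of the first, so the field there is axial: E₁ = 2kp₁/r³ along +x.
E₁ = 2(8.99×10⁹)(1.23×10⁻⁹)/(0.158)³ = 5607 N/C.
Torque on the second dipole: τ = p₂ E₁ sinθ.
τ = (5.70×10⁻¹¹)(5607)·sin81° = 3.157×10⁻⁷ N·m.

τ ≈ 3.16×10⁻⁷ N·m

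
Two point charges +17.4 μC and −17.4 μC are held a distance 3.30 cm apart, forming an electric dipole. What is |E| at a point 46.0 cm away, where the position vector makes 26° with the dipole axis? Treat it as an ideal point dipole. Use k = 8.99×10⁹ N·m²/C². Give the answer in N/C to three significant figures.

Dipole moment p = qd = (1.74×10⁻⁵ C)(0.0330 m) = 5.742×10⁻⁷ C·m.
At angle θ the dipole field magnitude is E = (kp/r³)·√(1 + 3cos²θ).
kp/r³ = (8.99×10⁹)(5.742×10⁻⁷) / (0.460)³ = 5.303×10⁴ N/C.
√(1 + 3cos²26°) = √(1 + 3·0.8078) = √3.4235 ≈ 1.8503.
E ≈ 5.303×10⁴ × 1.850 = 9.813×10⁴ N/C.

E ≈ 9.81×10⁴ N/C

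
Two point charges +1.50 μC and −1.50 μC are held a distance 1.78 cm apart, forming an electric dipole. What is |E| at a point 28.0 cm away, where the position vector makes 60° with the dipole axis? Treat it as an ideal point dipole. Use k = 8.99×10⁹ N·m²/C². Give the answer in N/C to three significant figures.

E ≈ 1.45×10⁴ N/C

Dipole moment p = qd = (1.50×10⁻⁶ C)(0.0178 m) = 2.67×10⁻⁸ C·m.
At angle θ the dipole field magnitude is E = (kp/r³)·√(1 + 3cos²θ).
kp/r³ = (8.99×10⁹)(2.67×10⁻⁸) / (0.280)³ = 1.093×10⁴ N/C.
√(1 + 3cos²60°) = √(1 + 3·0.2500) = √1.7500 ≈ 1.3229.
E ≈ 1.093×10⁴ × 1.323 = 1.446×10⁴ N/C.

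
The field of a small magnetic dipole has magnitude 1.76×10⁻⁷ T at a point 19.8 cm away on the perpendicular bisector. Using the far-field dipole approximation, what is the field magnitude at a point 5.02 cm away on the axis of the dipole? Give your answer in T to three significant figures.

B ≈ 2.16×10⁻⁵ T

Dipole fields scale as 1/r³ in the far field.
The axial field is twice the equatorial field at the same r, so the geometry factor is 2/1.
B₂ = B₁ · (2/1) · (r₁/r₂)³ = 1.76×10⁻⁷ · 2 · (19.8/5.02)³.
(r₁/r₂)³ = (3.944)³ = 61.36.
B₂ ≈ 2.160×10⁻⁵ T.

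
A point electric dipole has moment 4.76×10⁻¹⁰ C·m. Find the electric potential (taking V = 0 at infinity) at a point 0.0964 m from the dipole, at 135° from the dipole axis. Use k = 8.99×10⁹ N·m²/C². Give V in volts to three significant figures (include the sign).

V ≈ -326 V

The dipole potential is V = kp cosθ / r².
V = (8.99×10⁹)(4.76×10⁻¹⁰)·cos135° / (0.0964)² = -325.6 V.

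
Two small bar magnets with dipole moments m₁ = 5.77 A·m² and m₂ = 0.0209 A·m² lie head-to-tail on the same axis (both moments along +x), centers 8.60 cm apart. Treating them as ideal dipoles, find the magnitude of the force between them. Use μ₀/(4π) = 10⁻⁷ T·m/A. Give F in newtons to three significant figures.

On-axis B of dipole 1: B = (μ₀/4π)·2m₁/r³. Force on dipole 2: F = m₂·dB/dr.
dB/dr = −(μ₀/4π)·6m₁/r⁴, so |F| = (μ₀/4π)·6m₁m₂/r⁴.
F = 6(10⁻⁷)(5.77)(0.0209)/(0.0860)⁴ = 0.001323 N.

F ≈ 0.00132 N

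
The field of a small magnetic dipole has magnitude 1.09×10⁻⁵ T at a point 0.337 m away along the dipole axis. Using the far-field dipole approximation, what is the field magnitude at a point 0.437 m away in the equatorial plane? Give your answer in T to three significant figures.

B ≈ 2.50×10⁻⁶ T

Dipole fields scale as 1/r³ in the far field.
The axial field is twice the equatorial field at the same r, so the geometry factor is 1/2.
B₂ = B₁ · (1/2) · (r₁/r₂)³ = 1.09×10⁻⁵ · 0.5 · (0.337/0.437)³.
(r₁/r₂)³ = (0.7712)³ = 0.4586.
B₂ ≈ 2.499×10⁻⁶ T.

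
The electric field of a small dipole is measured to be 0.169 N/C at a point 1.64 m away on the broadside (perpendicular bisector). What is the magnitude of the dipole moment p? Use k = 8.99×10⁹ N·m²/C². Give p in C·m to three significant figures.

In the equatorial plane E = kp/r³, so p = Er³/(k).
p = (0.169)·(1.64)³ / (8.99×10⁹) = 8.292×10⁻¹¹ C·m.

p ≈ 8.29×10⁻¹¹ C·m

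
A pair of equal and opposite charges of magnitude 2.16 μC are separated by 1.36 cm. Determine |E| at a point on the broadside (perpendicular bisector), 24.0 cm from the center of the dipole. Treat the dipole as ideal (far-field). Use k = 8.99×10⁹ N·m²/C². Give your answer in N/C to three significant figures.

E ≈ 1.91×10⁴ N/C

Dipole moment p = qd = (2.16×10⁻⁶ C)(0.0136 m) = 2.938×10⁻⁸ C·m.
In the equatorial plane E = kp/r³.
E = (8.99×10⁹)(2.938×10⁻⁸) / (0.240)³ = 1.911×10⁴ N/C.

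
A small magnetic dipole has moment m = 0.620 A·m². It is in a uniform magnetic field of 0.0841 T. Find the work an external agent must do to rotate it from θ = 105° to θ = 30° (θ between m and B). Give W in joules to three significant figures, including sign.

W_ext = ΔU = −mB cosθ₂ + mB cosθ₁ = mB(cosθ₁ − cosθ₂).
W = (0.620)(0.0841)·(cos105° − cos30°) = (0.05214)·(-1.1248) = -0.05865 J.

W ≈ -0.0587 J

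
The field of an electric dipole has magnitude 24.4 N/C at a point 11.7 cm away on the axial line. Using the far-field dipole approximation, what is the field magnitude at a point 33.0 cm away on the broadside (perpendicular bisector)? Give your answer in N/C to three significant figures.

E ≈ 0.544 N/C

Dipole fields scale as 1/r³ in the far field.
The axial field is twice the equatorial field at the same r, so the geometry factor is 1/2.
E₂ = E₁ · (1/2) · (r₁/r₂)³ = 24.4 · 0.5 · (11.7/33.0)³.
(r₁/r₂)³ = (0.3545)³ = 0.04457.
E₂ ≈ 0.5437 N/C.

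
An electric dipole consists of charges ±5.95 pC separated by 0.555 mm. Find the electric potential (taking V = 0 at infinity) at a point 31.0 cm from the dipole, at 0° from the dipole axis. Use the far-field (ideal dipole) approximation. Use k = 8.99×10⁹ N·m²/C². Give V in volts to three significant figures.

Dipole moment p = qd = (5.95×10⁻¹² C)(5.55×10⁻⁴ m) = 3.302×10⁻¹⁵ C·m.
The dipole potential is V = kp cosθ / r².
V = (8.99×10⁹)(3.302×10⁻¹⁵)·cos0° / (0.310)² = 3.089×10⁻⁴ V.

V ≈ 3.09×10⁻⁴ V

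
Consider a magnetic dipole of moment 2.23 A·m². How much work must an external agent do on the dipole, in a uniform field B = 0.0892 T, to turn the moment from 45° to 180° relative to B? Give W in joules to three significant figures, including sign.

W ≈ 0.340 J

W_ext = ΔU = −mB cosθ₂ + mB cosθ₁ = mB(cosθ₁ − cosθ₂).
W = (2.23)(0.0892)·(cos45° − cos180°) = (0.1989)·(+1.7071) = 0.3396 J.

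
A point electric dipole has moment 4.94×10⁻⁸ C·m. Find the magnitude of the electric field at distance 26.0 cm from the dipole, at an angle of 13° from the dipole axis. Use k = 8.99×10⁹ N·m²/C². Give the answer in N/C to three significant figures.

E ≈ 4.96×10⁴ N/C

At angle θ the dipole field magnitude is E = (kp/r³)·√(1 + 3cos²θ).
kp/r³ = (8.99×10⁹)(4.94×10⁻⁸) / (0.260)³ = 2.527×10⁴ N/C.
√(1 + 3cos²13°) = √(1 + 3·0.9494) = √3.8482 ≈ 1.9617.
E ≈ 2.527×10⁴ × 1.962 = 4.957×10⁴ N/C.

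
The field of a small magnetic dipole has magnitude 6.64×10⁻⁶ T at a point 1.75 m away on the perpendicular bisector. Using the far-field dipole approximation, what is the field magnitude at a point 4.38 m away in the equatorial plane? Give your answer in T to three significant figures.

Dipole fields scale as 1/r³ in the far field; the geometry is the same at both points.
B₂ = B₁ · (r₁/r₂)³ = 6.64×10⁻⁶ · (1.75/4.38)³.
(r₁/r₂)³ = (0.3995)³ = 0.06378.
B₂ ≈ 4.235×10⁻⁷ T.

B ≈ 4.24×10⁻⁷ T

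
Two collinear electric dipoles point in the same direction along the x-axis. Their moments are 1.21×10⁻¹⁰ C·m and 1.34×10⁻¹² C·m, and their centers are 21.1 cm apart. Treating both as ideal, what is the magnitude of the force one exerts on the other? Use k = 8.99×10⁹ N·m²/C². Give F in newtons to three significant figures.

F ≈ 4.41×10⁻⁹ N

On-axis field of dipole 1 at distance r: E = 2kp₁/r³. Force on dipole 2 is F = p₂·dE/dr (gradient along axis).
dE/dr = −6kp₁/r⁴, so |F| = 6kp₁p₂/r⁴ (attractive for aligned moments).
F = 6(8.99×10⁹)(1.21×10⁻¹⁰)(1.34×10⁻¹²)/(0.211)⁴ = 4.412×10⁻⁹ N.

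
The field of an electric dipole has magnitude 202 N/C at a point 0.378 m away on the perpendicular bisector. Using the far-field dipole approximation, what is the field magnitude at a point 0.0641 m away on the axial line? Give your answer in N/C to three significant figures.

Dipole fields scale as 1/r³ in the far field.
The axial field is twice the equatorial field at the same r, so the geometry factor is 2/1.
E₂ = E₁ · (2/1) · (r₁/r₂)³ = 202 · 2 · (0.378/0.0641)³.
(r₁/r₂)³ = (5.897)³ = 205.1.
E₂ ≈ 8.285×10⁴ N/C.

E ≈ 8.28×10⁴ N/C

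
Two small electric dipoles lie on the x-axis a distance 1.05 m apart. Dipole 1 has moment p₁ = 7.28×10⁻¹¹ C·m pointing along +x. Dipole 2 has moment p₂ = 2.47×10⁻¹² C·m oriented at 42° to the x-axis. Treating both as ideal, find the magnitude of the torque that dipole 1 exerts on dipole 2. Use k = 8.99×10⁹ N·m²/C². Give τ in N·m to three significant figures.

τ ≈ 1.87×10⁻¹² N·m

The second dipole sits on the axis of the first, so the field there is axial: E₁ = 2kp₁/r³ along +x.
E₁ = 2(8.99×10⁹)(7.28×10⁻¹¹)/(1.05)³ = 1.131 N/C.
Torque on the second dipole: τ = p₂ E₁ sinθ.
τ = (2.47×10⁻¹²)(1.131)·sin42° = 1.869×10⁻¹² N·m.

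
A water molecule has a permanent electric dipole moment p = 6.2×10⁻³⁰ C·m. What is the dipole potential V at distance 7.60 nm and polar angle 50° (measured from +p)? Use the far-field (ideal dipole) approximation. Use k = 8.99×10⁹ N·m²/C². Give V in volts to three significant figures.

The dipole potential is V = kp cosθ / r².
V = (8.99×10⁹)(6.20×10⁻³⁰)·cos50° / (7.60×10⁻⁹)² = 6.203×10⁻⁴ V.

V ≈ 6.20×10⁻⁴ V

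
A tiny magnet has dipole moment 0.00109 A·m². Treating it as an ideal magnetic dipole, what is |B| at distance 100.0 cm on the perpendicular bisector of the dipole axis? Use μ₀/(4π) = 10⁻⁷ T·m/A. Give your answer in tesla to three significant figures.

In the equatorial plane B = (μ₀/4π)·m/r³ (half the axial value).
B = (10⁻⁷)·(0.00109) / (1.00)³ = 1.090×10⁻¹⁰ T.

B ≈ 1.09×10⁻¹⁰ T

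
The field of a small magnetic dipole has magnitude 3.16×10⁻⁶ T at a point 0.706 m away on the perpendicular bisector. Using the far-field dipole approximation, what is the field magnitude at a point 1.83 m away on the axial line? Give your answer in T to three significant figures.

Dipole fields scale as 1/r³ in the far field.
The axial field is twice the equatorial field at the same r, so the geometry factor is 2/1.
B₂ = B₁ · (2/1) · (r₁/r₂)³ = 3.16×10⁻⁶ · 2 · (0.706/1.83)³.
(r₁/r₂)³ = (0.3858)³ = 0.05742.
B₂ ≈ 3.629×10⁻⁷ T.

B ≈ 3.63×10⁻⁷ T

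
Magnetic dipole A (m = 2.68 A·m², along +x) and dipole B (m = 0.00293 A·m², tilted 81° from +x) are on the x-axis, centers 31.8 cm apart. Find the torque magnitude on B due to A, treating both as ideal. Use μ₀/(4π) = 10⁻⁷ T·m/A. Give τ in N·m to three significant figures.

τ ≈ 4.82×10⁻⁸ N·m

Dipole B is on the axis of dipole A, so B₁ there is axial: B₁ = (μ₀/4π)·2m₁/r³ along +x.
B₁ = 2(10⁻⁷)(2.68)/(0.318)³ = 1.667×10⁻⁵ T.
τ = m₂ B₁ sinθ.
τ = (0.00293)(1.667×10⁻⁵)·sin81° = 4.824×10⁻⁸ N·m.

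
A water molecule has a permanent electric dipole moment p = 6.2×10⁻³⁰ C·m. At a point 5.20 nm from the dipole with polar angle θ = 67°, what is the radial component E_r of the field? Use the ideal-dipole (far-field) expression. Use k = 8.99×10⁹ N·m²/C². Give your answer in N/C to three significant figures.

E_r ≈ 3.10×10⁵ N/C

For a dipole, E_r = (2kp cosθ)/r³.
kp/r³ = (8.99×10⁹)(6.20×10⁻³⁰)/(5.20×10⁻⁹)³ = 3.964×10⁵ N/C.
E_r = 2·3.964×10⁵·cos67° = 3.098×10⁵ N/C.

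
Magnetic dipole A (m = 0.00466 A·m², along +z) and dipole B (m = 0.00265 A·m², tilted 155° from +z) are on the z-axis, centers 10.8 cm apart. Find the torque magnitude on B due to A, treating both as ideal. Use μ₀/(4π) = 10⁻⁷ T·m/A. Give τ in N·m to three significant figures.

τ ≈ 8.29×10⁻¹⁰ N·m

Dipole B is on the axis of dipole A, so B₁ there is axial: B₁ = (μ₀/4π)·2m₁/r³ along +z.
B₁ = 2(10⁻⁷)(0.00466)/(0.108)³ = 7.399×10⁻⁷ T.
τ = m₂ B₁ sinθ.
τ = (0.00265)(7.399×10⁻⁷)·sin155° = 8.286×10⁻¹⁰ N·m.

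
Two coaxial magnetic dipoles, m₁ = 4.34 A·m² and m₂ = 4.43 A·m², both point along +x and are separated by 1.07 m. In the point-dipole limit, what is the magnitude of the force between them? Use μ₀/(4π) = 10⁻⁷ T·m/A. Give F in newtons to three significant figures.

On-axis B of dipole 1: B = (μ₀/4π)·2m₁/r³. Force on dipole 2: F = m₂·dB/dr.
dB/dr = −(μ₀/4π)·6m₁/r⁴, so |F| = (μ₀/4π)·6m₁m₂/r⁴.
F = 6(10⁻⁷)(4.34)(4.43)/(1.07)⁴ = 8.801×10⁻⁶ N.

F ≈ 8.80×10⁻⁶ N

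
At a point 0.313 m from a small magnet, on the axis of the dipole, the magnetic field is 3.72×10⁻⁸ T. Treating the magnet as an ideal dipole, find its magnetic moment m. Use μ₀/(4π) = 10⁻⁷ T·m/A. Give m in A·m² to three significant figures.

On axis B = (μ₀/4π)·2m/r³, so m = Br³·4π/(μ₀·2).
m = (3.72×10⁻⁸)·(0.313)³ / (2·10⁻⁷) = 0.005704 A·m².

m ≈ 0.00570 A·m²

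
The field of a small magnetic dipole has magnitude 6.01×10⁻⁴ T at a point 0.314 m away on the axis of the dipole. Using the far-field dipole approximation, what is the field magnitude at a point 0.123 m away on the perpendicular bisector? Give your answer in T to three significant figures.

Dipole fields scale as 1/r³ in the far field.
The axial field is twice the equatorial field at the same r, so the geometry factor is 1/2.
B₂ = B₁ · (1/2) · (r₁/r₂)³ = 6.01×10⁻⁴ · 0.5 · (0.314/0.123)³.
(r₁/r₂)³ = (2.553)³ = 16.64.
B₂ ≈ 0.004999 T.

B ≈ 0.00500 T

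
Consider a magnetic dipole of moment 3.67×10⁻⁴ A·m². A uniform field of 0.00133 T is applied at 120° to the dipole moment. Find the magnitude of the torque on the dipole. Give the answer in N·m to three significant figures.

τ ≈ 4.23×10⁻⁷ N·m

Torque on a magnetic dipole: τ = mB sinθ.
τ = (3.67×10⁻⁴)(0.00133)·sin120° = 4.227×10⁻⁷ N·m.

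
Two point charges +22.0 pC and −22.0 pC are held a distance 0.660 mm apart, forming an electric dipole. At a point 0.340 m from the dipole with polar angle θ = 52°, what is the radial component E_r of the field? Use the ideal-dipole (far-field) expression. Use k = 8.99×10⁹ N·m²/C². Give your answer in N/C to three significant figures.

E_r ≈ 0.00409 N/C

Dipole moment p = qd = (2.20×10⁻¹¹ C)(6.60×10⁻⁴ m) = 1.452×10⁻¹⁴ C·m.
For a dipole, E_r = (2kp cosθ)/r³.
kp/r³ = (8.99×10⁹)(1.452×10⁻¹⁴)/(0.340)³ = 0.003321 N/C.
E_r = 2·0.003321·cos52° = 0.004089 N/C.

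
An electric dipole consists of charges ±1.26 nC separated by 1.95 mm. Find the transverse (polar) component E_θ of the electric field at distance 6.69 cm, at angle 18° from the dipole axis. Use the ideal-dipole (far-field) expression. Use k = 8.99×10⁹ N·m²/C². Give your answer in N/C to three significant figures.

Dipole moment p = qd = (1.26×10⁻⁹ C)(0.00195 m) = 2.457×10⁻¹² C·m.
For a dipole, E_θ = (kp sinθ)/r³.
kp/r³ = (8.99×10⁹)(2.457×10⁻¹²)/(0.0669)³ = 73.77 N/C.
E_θ = 73.77·sin18° = 22.80 N/C.

E_θ ≈ 22.8 N/C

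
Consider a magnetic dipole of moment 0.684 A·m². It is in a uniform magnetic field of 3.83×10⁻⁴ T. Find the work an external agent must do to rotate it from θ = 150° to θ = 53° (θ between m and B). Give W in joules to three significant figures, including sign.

W_ext = ΔU = −mB cosθ₂ + mB cosθ₁ = mB(cosθ₁ − cosθ₂).
W = (0.684)(3.83×10⁻⁴)·(cos150° − cos53°) = (2.620×10⁻⁴)·(-1.4678) = -3.845×10⁻⁴ J.

W ≈ -3.85×10⁻⁴ J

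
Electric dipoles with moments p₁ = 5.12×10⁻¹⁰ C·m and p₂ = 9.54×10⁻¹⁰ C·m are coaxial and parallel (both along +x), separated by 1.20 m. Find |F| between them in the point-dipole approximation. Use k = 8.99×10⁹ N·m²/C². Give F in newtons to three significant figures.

On-axis field of dipole 1 at distance r: E = 2kp₁/r³. Force on dipole 2 is F = p₂·dE/dr (gradient along axis).
dE/dr = −6kp₁/r⁴, so |F| = 6kp₁p₂/r⁴ (attractive for aligned moments).
F = 6(8.99×10⁹)(5.12×10⁻¹⁰)(9.54×10⁻¹⁰)/(1.20)⁴ = 1.271×10⁻⁸ N.

F ≈ 1.27×10⁻⁸ N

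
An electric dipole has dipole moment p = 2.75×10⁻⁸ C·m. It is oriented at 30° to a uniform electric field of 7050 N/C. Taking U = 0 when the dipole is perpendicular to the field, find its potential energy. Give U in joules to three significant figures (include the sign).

U = −p·E = −pE cosθ.
U = −(2.75×10⁻⁸)(7050)·cos30° = -1.679×10⁻⁴ J.

U ≈ -1.68×10⁻⁴ J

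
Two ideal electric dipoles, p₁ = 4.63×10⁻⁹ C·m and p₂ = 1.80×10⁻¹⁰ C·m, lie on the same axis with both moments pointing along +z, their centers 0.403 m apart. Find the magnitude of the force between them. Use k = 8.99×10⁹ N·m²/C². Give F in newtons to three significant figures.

On-axis field of dipole 1 at distance r: E = 2kp₁/r³. Force on dipole 2 is F = p₂·dE/dr (gradient along axis).
dE/dr = −6kp₁/r⁴, so |F| = 6kp₁p₂/r⁴ (attractive for aligned moments).
F = 6(8.99×10⁹)(4.63×10⁻⁹)(1.80×10⁻¹⁰)/(0.403)⁴ = 1.704×10⁻⁶ N.

F ≈ 1.70×10⁻⁶ N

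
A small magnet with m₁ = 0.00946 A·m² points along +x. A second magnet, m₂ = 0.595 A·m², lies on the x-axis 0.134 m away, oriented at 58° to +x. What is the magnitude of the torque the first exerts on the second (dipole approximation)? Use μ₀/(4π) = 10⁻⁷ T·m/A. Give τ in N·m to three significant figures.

Dipole B is on the axis of dipole A, so B₁ there is axial: B₁ = (μ₀/4π)·2m₁/r³ along +x.
B₁ = 2(10⁻⁷)(0.00946)/(0.134)³ = 7.863×10⁻⁷ T.
τ = m₂ B₁ sinθ.
τ = (0.595)(7.863×10⁻⁷)·sin58° = 3.968×10⁻⁷ N·m.

τ ≈ 3.97×10⁻⁷ N·m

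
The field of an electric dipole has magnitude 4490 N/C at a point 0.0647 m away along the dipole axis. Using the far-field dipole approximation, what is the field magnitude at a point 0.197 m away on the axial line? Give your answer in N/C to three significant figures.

Dipole fields scale as 1/r³ in the far field; the geometry is the same at both points.
E₂ = E₁ · (r₁/r₂)³ = 4490 · (0.0647/0.197)³.
(r₁/r₂)³ = (0.3284)³ = 0.03543.
E₂ ≈ 159.1 N/C.

E ≈ 159 N/C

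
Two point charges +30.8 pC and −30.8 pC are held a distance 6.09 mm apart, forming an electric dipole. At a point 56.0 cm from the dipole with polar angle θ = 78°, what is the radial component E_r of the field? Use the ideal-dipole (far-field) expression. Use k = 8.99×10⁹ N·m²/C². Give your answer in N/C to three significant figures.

Dipole moment p = qd = (3.08×10⁻¹¹ C)(0.00609 m) = 1.876×10⁻¹³ C·m.
For a dipole, E_r = (2kp cosθ)/r³.
kp/r³ = (8.99×10⁹)(1.876×10⁻¹³)/(0.560)³ = 0.009603 N/C.
E_r = 2·0.009603·cos78° = 0.003993 N/C.

E_r ≈ 0.00399 N/C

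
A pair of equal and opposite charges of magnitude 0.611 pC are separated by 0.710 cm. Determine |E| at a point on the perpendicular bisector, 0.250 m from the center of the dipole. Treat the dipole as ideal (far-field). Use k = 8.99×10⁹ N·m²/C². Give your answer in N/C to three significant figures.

E ≈ 0.00250 N/C

Dipole moment p = qd = (6.11×10⁻¹³ C)(0.00710 m) = 4.338×10⁻¹⁵ C·m.
On the perpendicular bisector E = kp/r³ (half the axial value at the same distance).
E = (8.99×10⁹)(4.338×10⁻¹⁵) / (0.250)³ = 0.002496 N/C.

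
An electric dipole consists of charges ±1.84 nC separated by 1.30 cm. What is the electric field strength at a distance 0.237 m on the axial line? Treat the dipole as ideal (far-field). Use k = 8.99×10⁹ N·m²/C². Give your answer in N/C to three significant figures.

E ≈ 32.3 N/C

Dipole moment p = qd = (1.84×10⁻⁹ C)(0.0130 m) = 2.392×10⁻¹¹ C·m.
On the dipole axis E = 2kp/r³.
E = 2·(8.99×10⁹)(2.392×10⁻¹¹) / (0.237)³ = 32.31 N/C.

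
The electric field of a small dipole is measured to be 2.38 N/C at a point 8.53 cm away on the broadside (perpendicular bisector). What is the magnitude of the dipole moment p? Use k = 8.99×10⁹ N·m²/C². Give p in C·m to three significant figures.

In the equatorial plane E = kp/r³, so p = Er³/(k).
p = (2.38)·(0.0853)³ / (8.99×10⁹) = 1.643×10⁻¹³ C·m.

p ≈ 1.64×10⁻¹³ C·m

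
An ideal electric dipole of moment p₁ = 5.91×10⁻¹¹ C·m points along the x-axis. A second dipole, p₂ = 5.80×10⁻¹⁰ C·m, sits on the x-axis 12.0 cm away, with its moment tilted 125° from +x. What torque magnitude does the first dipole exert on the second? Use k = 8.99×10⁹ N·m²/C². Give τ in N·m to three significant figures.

The second dipole sits on the axis of the first, so the field there is axial: E₁ = 2kp₁/r³ along +x.
E₁ = 2(8.99×10⁹)(5.91×10⁻¹¹)/(0.120)³ = 614.9 N/C.
Torque on the second dipole: τ = p₂ E₁ sinθ.
τ = (5.80×10⁻¹⁰)(614.9)·sin125° = 2.922×10⁻⁷ N·m.

τ ≈ 2.92×10⁻⁷ N·m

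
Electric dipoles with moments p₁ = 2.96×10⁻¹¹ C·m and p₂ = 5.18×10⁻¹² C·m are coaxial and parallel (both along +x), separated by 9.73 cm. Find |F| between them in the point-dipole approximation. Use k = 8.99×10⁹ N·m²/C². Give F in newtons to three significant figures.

On-axis field of dipole 1 at distance r: E = 2kp₁/r³. Force on dipole 2 is F = p₂·dE/dr (gradient along axis).
dE/dr = −6kp₁/r⁴, so |F| = 6kp₁p₂/r⁴ (attractive for aligned moments).
F = 6(8.99×10⁹)(2.96×10⁻¹¹)(5.18×10⁻¹²)/(0.0973)⁴ = 9.227×10⁻⁸ N.

F ≈ 9.23×10⁻⁸ N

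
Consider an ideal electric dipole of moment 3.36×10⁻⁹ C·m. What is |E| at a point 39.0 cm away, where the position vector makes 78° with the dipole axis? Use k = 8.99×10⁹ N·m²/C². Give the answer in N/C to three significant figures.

At angle θ the dipole field magnitude is E = (kp/r³)·√(1 + 3cos²θ).
kp/r³ = (8.99×10⁹)(3.36×10⁻⁹) / (0.390)³ = 509.2 N/C.
√(1 + 3cos²78°) = √(1 + 3·0.0432) = √1.1297 ≈ 1.0629.
E ≈ 509.2 × 1.063 = 541.2 N/C.

E ≈ 541 N/C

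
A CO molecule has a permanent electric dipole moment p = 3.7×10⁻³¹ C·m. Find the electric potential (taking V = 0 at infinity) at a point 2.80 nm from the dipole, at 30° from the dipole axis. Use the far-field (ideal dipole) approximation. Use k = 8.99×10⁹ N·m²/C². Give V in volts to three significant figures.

The dipole potential is V = kp cosθ / r².
V = (8.99×10⁹)(3.70×10⁻³¹)·cos30° / (2.80×10⁻⁹)² = 3.674×10⁻⁴ V.

V ≈ 3.67×10⁻⁴ V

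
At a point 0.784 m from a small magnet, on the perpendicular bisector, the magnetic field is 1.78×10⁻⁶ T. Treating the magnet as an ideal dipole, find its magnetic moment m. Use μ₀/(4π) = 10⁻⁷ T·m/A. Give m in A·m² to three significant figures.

In the equatorial plane B = (μ₀/4π)·m/r³, so m = Br³·4π/(μ₀).
m = (1.78×10⁻⁶)·(0.784)³ / (10⁻⁷) = 8.578 A·m².

m ≈ 8.58 A·m²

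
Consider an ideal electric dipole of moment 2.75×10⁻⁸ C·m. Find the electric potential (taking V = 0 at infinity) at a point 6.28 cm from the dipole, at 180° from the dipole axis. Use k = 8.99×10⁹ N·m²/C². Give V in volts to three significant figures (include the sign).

V ≈ -6.27×10⁴ V

The dipole potential is V = kp cosθ / r².
V = (8.99×10⁹)(2.75×10⁻⁸)·cos180° / (0.0628)² = -6.269×10⁴ V.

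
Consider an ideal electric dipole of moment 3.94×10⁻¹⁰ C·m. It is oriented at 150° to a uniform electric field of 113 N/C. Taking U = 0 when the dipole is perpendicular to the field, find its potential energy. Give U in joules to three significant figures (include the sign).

U ≈ 3.86×10⁻⁸ J

U = −p·E = −pE cosθ.
U = −(3.94×10⁻¹⁰)(113)·cos150° = 3.856×10⁻⁸ J.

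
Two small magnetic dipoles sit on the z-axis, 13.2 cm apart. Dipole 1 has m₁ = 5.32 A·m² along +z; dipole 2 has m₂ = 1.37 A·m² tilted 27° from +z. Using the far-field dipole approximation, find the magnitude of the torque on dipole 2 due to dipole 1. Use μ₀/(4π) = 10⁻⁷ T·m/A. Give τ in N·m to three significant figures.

τ ≈ 2.88×10⁻⁴ N·m

Dipole B is on the axis of dipole A, so B₁ there is axial: B₁ = (μ₀/4π)·2m₁/r³ along +z.
B₁ = 2(10⁻⁷)(5.32)/(0.132)³ = 4.626×10⁻⁴ T.
τ = m₂ B₁ sinθ.
τ = (1.37)(4.626×10⁻⁴)·sin27° = 2.877×10⁻⁴ N·m.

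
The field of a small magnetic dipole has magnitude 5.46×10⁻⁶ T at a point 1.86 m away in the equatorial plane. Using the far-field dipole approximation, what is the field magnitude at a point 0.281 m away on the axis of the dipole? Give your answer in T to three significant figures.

B ≈ 0.00317 T

Dipole fields scale as 1/r³ in the far field.
The axial field is twice the equatorial field at the same r, so the geometry factor is 2/1.
B₂ = B₁ · (2/1) · (r₁/r₂)³ = 5.46×10⁻⁶ · 2 · (1.86/0.281)³.
(r₁/r₂)³ = (6.619)³ = 290.
B₂ ≈ 0.003167 T.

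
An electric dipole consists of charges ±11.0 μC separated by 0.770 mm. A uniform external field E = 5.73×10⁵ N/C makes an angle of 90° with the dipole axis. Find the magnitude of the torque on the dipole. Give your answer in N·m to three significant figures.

Dipole moment p = qd = (1.10×10⁻⁵ C)(7.70×10⁻⁴ m) = 8.47×10⁻⁹ C·m.
Torque on an electric dipole: τ = pE sinθ.
τ = (8.47×10⁻⁹)(5.73×10⁵)·sin90° = 0.004853 N·m.

τ ≈ 0.00485 N·m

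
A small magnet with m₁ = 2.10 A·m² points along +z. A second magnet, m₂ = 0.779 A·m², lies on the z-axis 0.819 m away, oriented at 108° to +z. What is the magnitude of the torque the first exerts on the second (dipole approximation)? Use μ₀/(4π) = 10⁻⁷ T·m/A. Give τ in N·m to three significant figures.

τ ≈ 5.66×10⁻⁷ N·m

Dipole B is on the axis of dipole A, so B₁ there is axial: B₁ = (μ₀/4π)·2m₁/r³ along +z.
B₁ = 2(10⁻⁷)(2.10)/(0.819)³ = 7.645×10⁻⁷ T.
τ = m₂ B₁ sinθ.
τ = (0.779)(7.645×10⁻⁷)·sin108° = 5.664×10⁻⁷ N·m.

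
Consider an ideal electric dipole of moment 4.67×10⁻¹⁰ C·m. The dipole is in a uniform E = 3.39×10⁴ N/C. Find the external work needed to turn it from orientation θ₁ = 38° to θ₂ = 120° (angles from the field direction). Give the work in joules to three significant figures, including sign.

W ≈ 2.04×10⁻⁵ J

W_ext = ΔU = U(θ₂) − U(θ₁) = −pE cosθ₂ − (−pE cosθ₁) = pE(cosθ₁ − cosθ₂).
W = (4.67×10⁻¹⁰)(3.39×10⁴)·(cos38° − cos120°) = (1.583×10⁻⁵)·(+1.2880) = 2.039×10⁻⁵ J.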